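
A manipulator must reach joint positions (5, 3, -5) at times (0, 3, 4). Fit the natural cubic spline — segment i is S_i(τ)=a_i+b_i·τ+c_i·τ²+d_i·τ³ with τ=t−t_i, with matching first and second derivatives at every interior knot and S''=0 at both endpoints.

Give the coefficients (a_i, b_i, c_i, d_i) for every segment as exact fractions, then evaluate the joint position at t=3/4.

  seg 0: a=5 b=25/12 c=0 d=-11/36
  seg 1: a=3 b=-37/6 c=-11/4 d=11/12
S(3/4) = 1647/256

Δ: Δ0=-2/3, Δ1=-8
row 1: diag=8, rhs=-44; c'=1/8, d'=-11/2
back: M1=-11/2
M: M0=0, M1=-11/2, M2=0
seg 0: a=5, c=M0/2=0, d=(M1−M0)/(6·3)=-11/36, b=Δ0−h0·(2M0+M1)/6=25/12
seg 1: a=3, c=M1/2=-11/4, d=(M2−M1)/(6·1)=11/12, b=Δ1−h1·(2M1+M2)/6=-37/6
t_q=3/4 → seg 0, τ=3/4; S=5+25/12·τ+0·τ²+-11/36·τ³=1647/256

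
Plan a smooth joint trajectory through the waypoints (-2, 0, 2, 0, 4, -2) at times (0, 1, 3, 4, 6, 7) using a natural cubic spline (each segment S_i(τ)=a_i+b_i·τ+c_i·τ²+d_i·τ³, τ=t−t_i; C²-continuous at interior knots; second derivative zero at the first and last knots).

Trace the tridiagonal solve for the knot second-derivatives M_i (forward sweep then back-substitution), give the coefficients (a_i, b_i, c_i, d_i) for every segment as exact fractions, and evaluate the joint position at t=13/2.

  seg 0: a=-2 b=945/494 c=0 d=43/494
  seg 1: a=0 b=537/247 c=129/494 d=-419/988
  seg 2: a=2 b=-462/247 c=-564/247 d=28/13
  seg 3: a=0 b=6/247 c=1032/247 d=-394/247
  seg 4: a=4 b=-594/247 c=-1332/247 d=444/247
S(13/2) = 827/494

Δ: Δ0=2, Δ1=1, Δ2=-2, Δ3=2, Δ4=-6
row 1: diag=6, rhs=-6; c'=1/3, d'=-1
row 2: denom=6−2·1/3=16/3; d'=(-18−2·-1)/(16/3)=-3
row 3: denom=6−1·3/16=93/16; d'=(24−1·-3)/(93/16)=144/31
row 4: denom=6−2·32/93=494/93; d'=(-48−2·144/31)/(494/93)=-2664/247
back: M4=-2664/247
back: M3=144/31−32/93·-2664/247=2064/247
back: M2=-3−3/16·2064/247=-1128/247
back: M1=-1−1/3·-1128/247=129/247
M: M0=0, M1=129/247, M2=-1128/247, M3=2064/247, M4=-2664/247, M5=0
seg 0: a=-2, c=M0/2=0, d=(M1−M0)/(6·1)=43/494, b=Δ0−h0·(2M0+M1)/6=945/494
seg 1: a=0, c=M1/2=129/494, d=(M2−M1)/(6·2)=-419/988, b=Δ1−h1·(2M1+M2)/6=537/247
seg 2: a=2, c=M2/2=-564/247, d=(M3−M2)/(6·1)=28/13, b=Δ2−h2·(2M2+M3)/6=-462/247
seg 3: a=0, c=M3/2=1032/247, d=(M4−M3)/(6·2)=-394/247, b=Δ3−h3·(2M3+M4)/6=6/247
seg 4: a=4, c=M4/2=-1332/247, d=(M5−M4)/(6·1)=444/247, b=Δ4−h4·(2M4+M5)/6=-594/247
t_q=13/2 → seg 4, τ=1/2; S=4+-594/247·τ+-1332/247·τ²+444/247·τ³=827/494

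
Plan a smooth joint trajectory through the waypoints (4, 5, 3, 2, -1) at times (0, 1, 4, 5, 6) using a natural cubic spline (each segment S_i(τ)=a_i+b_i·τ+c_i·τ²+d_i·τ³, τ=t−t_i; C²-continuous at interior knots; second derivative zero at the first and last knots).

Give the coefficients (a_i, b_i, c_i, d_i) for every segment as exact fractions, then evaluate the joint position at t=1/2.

  seg 0: a=4 b=797/636 c=0 d=-161/636
  seg 1: a=5 b=157/318 c=-161/212 d=79/636
  seg 2: a=3 b=-451/636 c=19/53 d=-413/636
  seg 3: a=2 b=-617/318 c=-337/212 d=337/636
S(1/2) = 7793/1696

Δ: Δ0=1, Δ1=-2/3, Δ2=-1, Δ3=-3
row 1: diag=8, rhs=-10; c'=3/8, d'=-5/4
row 2: denom=8−3·3/8=55/8; d'=(-2−3·-5/4)/(55/8)=14/55
row 3: denom=4−1·8/55=212/55; d'=(-12−1·14/55)/(212/55)=-337/106
back: M3=-337/106
back: M2=14/55−8/55·-337/106=38/53
back: M1=-5/4−3/8·38/53=-161/106
M: M0=0, M1=-161/106, M2=38/53, M3=-337/106, M4=0
seg 0: a=4, c=M0/2=0, d=(M1−M0)/(6·1)=-161/636, b=Δ0−h0·(2M0+M1)/6=797/636
seg 1: a=5, c=M1/2=-161/212, d=(M2−M1)/(6·3)=79/636, b=Δ1−h1·(2M1+M2)/6=157/318
seg 2: a=3, c=M2/2=19/53, d=(M3−M2)/(6·1)=-413/636, b=Δ2−h2·(2M2+M3)/6=-451/636
seg 3: a=2, c=M3/2=-337/212, d=(M4−M3)/(6·1)=337/636, b=Δ3−h3·(2M3+M4)/6=-617/318
t_q=1/2 → seg 0, τ=1/2; S=4+797/636·τ+0·τ²+-161/636·τ³=7793/1696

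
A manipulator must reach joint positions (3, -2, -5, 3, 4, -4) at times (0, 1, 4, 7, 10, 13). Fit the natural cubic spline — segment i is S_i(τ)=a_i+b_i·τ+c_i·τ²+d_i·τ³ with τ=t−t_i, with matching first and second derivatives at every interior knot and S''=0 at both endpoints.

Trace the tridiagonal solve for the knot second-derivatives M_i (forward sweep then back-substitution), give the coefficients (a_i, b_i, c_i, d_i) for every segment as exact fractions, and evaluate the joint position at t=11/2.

  seg 0: a=3 b=-6533/1209 c=0 d=488/1209
  seg 1: a=-2 b=-5069/1209 c=488/403 d=-532/10881
  seg 2: a=-5 b=163/93 c=932/1209 d=-1691/10881
  seg 3: a=3 b=2638/1209 c=-253/403 d=14/3627
  seg 4: a=4 b=-1790/1209 c=-239/403 d=239/3627
S(11/2) = -3743/3224

Δ: Δ0=-5, Δ1=-1, Δ2=8/3, Δ3=1/3, Δ4=-8/3
row 1: diag=8, rhs=24; c'=3/8, d'=3
row 2: denom=12−3·3/8=87/8; d'=(22−3·3)/(87/8)=104/87
row 3: denom=12−3·8/29=324/29; d'=(-14−3·104/87)/(324/29)=-85/54
row 4: denom=12−3·29/108=403/36; d'=(-18−3·-85/54)/(403/36)=-478/403
back: M4=-478/403
back: M3=-85/54−29/108·-478/403=-506/403
back: M2=104/87−8/29·-506/403=1864/1209
back: M1=3−3/8·1864/1209=976/403
M: M0=0, M1=976/403, M2=1864/1209, M3=-506/403, M4=-478/403, M5=0
seg 0: a=3, c=M0/2=0, d=(M1−M0)/(6·1)=488/1209, b=Δ0−h0·(2M0+M1)/6=-6533/1209
seg 1: a=-2, c=M1/2=488/403, d=(M2−M1)/(6·3)=-532/10881, b=Δ1−h1·(2M1+M2)/6=-5069/1209
seg 2: a=-5, c=M2/2=932/1209, d=(M3−M2)/(6·3)=-1691/10881, b=Δ2−h2·(2M2+M3)/6=163/93
seg 3: a=3, c=M3/2=-253/403, d=(M4−M3)/(6·3)=14/3627, b=Δ3−h3·(2M3+M4)/6=2638/1209
seg 4: a=4, c=M4/2=-239/403, d=(M5−M4)/(6·3)=239/3627, b=Δ4−h4·(2M4+M5)/6=-1790/1209
t_q=11/2 → seg 2, τ=3/2; S=-5+163/93·τ+932/1209·τ²+-1691/10881·τ³=-3743/3224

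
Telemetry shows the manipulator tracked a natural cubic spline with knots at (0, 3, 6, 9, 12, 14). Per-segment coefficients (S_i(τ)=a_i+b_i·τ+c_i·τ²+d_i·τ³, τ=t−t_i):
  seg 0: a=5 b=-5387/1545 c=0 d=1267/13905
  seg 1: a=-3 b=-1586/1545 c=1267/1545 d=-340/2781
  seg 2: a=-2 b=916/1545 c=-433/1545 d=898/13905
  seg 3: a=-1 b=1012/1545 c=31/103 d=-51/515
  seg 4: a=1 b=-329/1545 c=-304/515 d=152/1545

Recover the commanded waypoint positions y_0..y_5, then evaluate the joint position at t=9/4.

y_0=5 y_1=-3 y_2=-2 y_3=-1 y_4=1 y_5=-1
S(9/4) = -59567/32960

y_0 = S_0(0) = a_0 = 5
y_1 = S_1(0) = a_1 = -3
y_2 = S_2(0) = a_2 = -2
y_3 = S_3(0) = a_3 = -1
y_4 = S_4(0) = a_4 = 1
y_5 = S_4(2) = -1
t_q=9/4 is in segment 0 (τ=9/4); S_0(τ)=-59567/32960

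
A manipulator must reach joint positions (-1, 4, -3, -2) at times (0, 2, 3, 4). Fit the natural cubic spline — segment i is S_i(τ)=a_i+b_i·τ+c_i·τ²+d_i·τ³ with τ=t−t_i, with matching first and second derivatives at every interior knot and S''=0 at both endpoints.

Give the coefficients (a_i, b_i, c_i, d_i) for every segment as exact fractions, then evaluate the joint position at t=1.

Δ: Δ0=5/2, Δ1=-7, Δ2=1
row 1: diag=6, rhs=-57; c'=1/6, d'=-19/2
row 2: denom=4−1·1/6=23/6; d'=(48−1·-19/2)/(23/6)=15
back: M2=15
back: M1=-19/2−1/6·15=-12
M: M0=0, M1=-12, M2=15, M3=0
seg 0: a=-1, c=M0/2=0, d=(M1−M0)/(6·2)=-1, b=Δ0−h0·(2M0+M1)/6=13/2
seg 1: a=4, c=M1/2=-6, d=(M2−M1)/(6·1)=9/2, b=Δ1−h1·(2M1+M2)/6=-11/2
seg 2: a=-3, c=M2/2=15/2, d=(M3−M2)/(6·1)=-5/2, b=Δ2−h2·(2M2+M3)/6=-4
t_q=1 → seg 0, τ=1; S=-1+13/2·τ+0·τ²+-1·τ³=9/2

  seg 0: a=-1 b=13/2 c=0 d=-1
  seg 1: a=4 b=-11/2 c=-6 d=9/2
  seg 2: a=-3 b=-4 c=15/2 d=-5/2
S(1) = 9/2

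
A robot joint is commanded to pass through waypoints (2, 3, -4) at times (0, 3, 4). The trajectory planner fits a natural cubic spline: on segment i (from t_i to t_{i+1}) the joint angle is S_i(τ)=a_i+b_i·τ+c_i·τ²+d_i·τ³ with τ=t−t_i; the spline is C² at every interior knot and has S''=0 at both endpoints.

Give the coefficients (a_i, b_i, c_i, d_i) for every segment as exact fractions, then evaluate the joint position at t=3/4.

  seg 0: a=2 b=37/12 c=0 d=-11/36
  seg 1: a=3 b=-31/6 c=-11/4 d=11/12
S(3/4) = 1071/256

Δ: Δ0=1/3, Δ1=-7
row 1: diag=8, rhs=-44; c'=1/8, d'=-11/2
back: M1=-11/2
M: M0=0, M1=-11/2, M2=0
seg 0: a=2, c=M0/2=0, d=(M1−M0)/(6·3)=-11/36, b=Δ0−h0·(2M0+M1)/6=37/12
seg 1: a=3, c=M1/2=-11/4, d=(M2−M1)/(6·1)=11/12, b=Δ1−h1·(2M1+M2)/6=-31/6
t_q=3/4 → seg 0, τ=3/4; S=2+37/12·τ+0·τ²+-11/36·τ³=1071/256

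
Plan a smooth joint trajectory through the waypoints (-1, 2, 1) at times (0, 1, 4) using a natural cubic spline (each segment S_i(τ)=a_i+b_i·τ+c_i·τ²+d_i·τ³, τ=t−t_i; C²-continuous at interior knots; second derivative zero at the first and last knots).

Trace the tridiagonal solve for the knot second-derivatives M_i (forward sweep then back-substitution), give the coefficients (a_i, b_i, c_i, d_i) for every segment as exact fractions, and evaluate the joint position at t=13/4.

  seg 0: a=-1 b=41/12 c=0 d=-5/12
  seg 1: a=2 b=13/6 c=-5/4 d=5/36
S(13/4) = 545/256

Δ: Δ0=3, Δ1=-1/3
row 1: diag=8, rhs=-20; c'=3/8, d'=-5/2
back: M1=-5/2
M: M0=0, M1=-5/2, M2=0
seg 0: a=-1, c=M0/2=0, d=(M1−M0)/(6·1)=-5/12, b=Δ0−h0·(2M0+M1)/6=41/12
seg 1: a=2, c=M1/2=-5/4, d=(M2−M1)/(6·3)=5/36, b=Δ1−h1·(2M1+M2)/6=13/6
t_q=13/4 → seg 1, τ=9/4; S=2+13/6·τ+-5/4·τ²+5/36·τ³=545/256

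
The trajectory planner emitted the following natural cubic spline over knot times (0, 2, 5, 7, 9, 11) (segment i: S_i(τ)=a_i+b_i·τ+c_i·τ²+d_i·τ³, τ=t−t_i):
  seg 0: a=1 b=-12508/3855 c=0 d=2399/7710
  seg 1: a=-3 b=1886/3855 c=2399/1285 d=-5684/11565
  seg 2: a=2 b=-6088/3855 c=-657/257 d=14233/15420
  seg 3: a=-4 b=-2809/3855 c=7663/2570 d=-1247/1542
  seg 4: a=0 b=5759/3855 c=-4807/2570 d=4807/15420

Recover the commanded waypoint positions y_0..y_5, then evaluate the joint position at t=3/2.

y_0 = S_0(0) = a_0 = 1
y_1 = S_1(0) = a_1 = -3
y_2 = S_2(0) = a_2 = 2
y_3 = S_3(0) = a_3 = -4
y_4 = S_4(0) = a_4 = 0
y_5 = S_4(2) = -2
t_q=3/2 is in segment 0 (τ=3/2); S_0(τ)=-57913/20560

y_0=1 y_1=-3 y_2=2 y_3=-4 y_4=0 y_5=-2
S(3/2) = -57913/20560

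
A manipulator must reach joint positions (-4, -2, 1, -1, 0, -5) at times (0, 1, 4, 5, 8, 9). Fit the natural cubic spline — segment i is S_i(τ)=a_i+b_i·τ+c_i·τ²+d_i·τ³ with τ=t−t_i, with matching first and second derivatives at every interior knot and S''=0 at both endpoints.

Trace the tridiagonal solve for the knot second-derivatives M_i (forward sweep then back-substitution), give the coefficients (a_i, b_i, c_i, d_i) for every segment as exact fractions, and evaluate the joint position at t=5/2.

Δ: Δ0=2, Δ1=1, Δ2=-2, Δ3=1/3, Δ4=-5
row 1: diag=8, rhs=-6; c'=3/8, d'=-3/4
row 2: denom=8−3·3/8=55/8; d'=(-18−3·-3/4)/(55/8)=-126/55
row 3: denom=8−1·8/55=432/55; d'=(14−1·-126/55)/(432/55)=56/27
row 4: denom=8−3·55/144=329/48; d'=(-32−3·56/27)/(329/48)=-5504/987
back: M4=-5504/987
back: M3=56/27−55/144·-5504/987=12448/2961
back: M2=-126/55−8/55·12448/2961=-8594/2961
back: M1=-3/4−3/8·-8594/2961=334/987
M: M0=0, M1=334/987, M2=-8594/2961, M3=12448/2961, M4=-5504/987, M5=0
seg 0: a=-4, c=M0/2=0, d=(M1−M0)/(6·1)=167/2961, b=Δ0−h0·(2M0+M1)/6=5755/2961
seg 1: a=-2, c=M1/2=167/987, d=(M2−M1)/(6·3)=-4798/26649, b=Δ1−h1·(2M1+M2)/6=6256/2961
seg 2: a=1, c=M2/2=-4297/2961, d=(M3−M2)/(6·1)=167/141, b=Δ2−h2·(2M2+M3)/6=-5132/2961
seg 3: a=-1, c=M3/2=6224/2961, d=(M4−M3)/(6·3)=-14480/26649, b=Δ3−h3·(2M3+M4)/6=-3205/2961
seg 4: a=0, c=M4/2=-2752/987, d=(M5−M4)/(6·1)=2752/2961, b=Δ4−h4·(2M4+M5)/6=-9301/2961
t_q=5/2 → seg 1, τ=3/2; S=-2+6256/2961·τ+167/987·τ²+-4798/26649·τ³=310/329

  seg 0: a=-4 b=5755/2961 c=0 d=167/2961
  seg 1: a=-2 b=6256/2961 c=167/987 d=-4798/26649
  seg 2: a=1 b=-5132/2961 c=-4297/2961 d=167/141
  seg 3: a=-1 b=-3205/2961 c=6224/2961 d=-14480/26649
  seg 4: a=0 b=-9301/2961 c=-2752/987 d=2752/2961
S(5/2) = 310/329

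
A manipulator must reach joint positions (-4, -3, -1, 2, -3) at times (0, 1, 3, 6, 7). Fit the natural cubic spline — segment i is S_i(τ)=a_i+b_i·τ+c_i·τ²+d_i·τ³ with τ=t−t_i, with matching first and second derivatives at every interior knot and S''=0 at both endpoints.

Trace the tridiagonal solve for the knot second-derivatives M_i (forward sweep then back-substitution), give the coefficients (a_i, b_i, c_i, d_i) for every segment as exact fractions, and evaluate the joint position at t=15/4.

  seg 0: a=-4 b=215/197 c=0 d=-18/197
  seg 1: a=-3 b=161/197 c=-54/197 d=36/197
  seg 2: a=-1 b=377/197 c=162/197 d=-74/197
  seg 3: a=2 b=-649/197 c=-504/197 d=168/197
S(15/4) = 4661/6304

Δ: Δ0=1, Δ1=1, Δ2=1, Δ3=-5
row 1: diag=6, rhs=0; c'=1/3, d'=0
row 2: denom=10−2·1/3=28/3; d'=(0−2·0)/(28/3)=0
row 3: denom=8−3·9/28=197/28; d'=(-36−3·0)/(197/28)=-1008/197
back: M3=-1008/197
back: M2=0−9/28·-1008/197=324/197
back: M1=0−1/3·324/197=-108/197
M: M0=0, M1=-108/197, M2=324/197, M3=-1008/197, M4=0
seg 0: a=-4, c=M0/2=0, d=(M1−M0)/(6·1)=-18/197, b=Δ0−h0·(2M0+M1)/6=215/197
seg 1: a=-3, c=M1/2=-54/197, d=(M2−M1)/(6·2)=36/197, b=Δ1−h1·(2M1+M2)/6=161/197
seg 2: a=-1, c=M2/2=162/197, d=(M3−M2)/(6·3)=-74/197, b=Δ2−h2·(2M2+M3)/6=377/197
seg 3: a=2, c=M3/2=-504/197, d=(M4−M3)/(6·1)=168/197, b=Δ3−h3·(2M3+M4)/6=-649/197
t_q=15/4 → seg 2, τ=3/4; S=-1+377/197·τ+162/197·τ²+-74/197·τ³=4661/6304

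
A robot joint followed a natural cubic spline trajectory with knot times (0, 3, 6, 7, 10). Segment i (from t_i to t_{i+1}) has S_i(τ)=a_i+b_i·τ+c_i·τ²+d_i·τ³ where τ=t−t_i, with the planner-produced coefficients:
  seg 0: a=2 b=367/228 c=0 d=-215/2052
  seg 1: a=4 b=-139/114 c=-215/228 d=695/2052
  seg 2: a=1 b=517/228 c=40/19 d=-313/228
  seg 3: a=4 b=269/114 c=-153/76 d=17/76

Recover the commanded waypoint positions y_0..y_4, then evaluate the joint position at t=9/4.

y_0 = S_0(0) = a_0 = 2
y_1 = S_1(0) = a_1 = 4
y_2 = S_2(0) = a_2 = 1
y_3 = S_3(0) = a_3 = 4
y_4 = S_3(3) = -1
t_q=9/4 is in segment 0 (τ=9/4); S_0(τ)=21539/4864

y_0=2 y_1=4 y_2=1 y_3=4 y_4=-1
S(9/4) = 21539/4864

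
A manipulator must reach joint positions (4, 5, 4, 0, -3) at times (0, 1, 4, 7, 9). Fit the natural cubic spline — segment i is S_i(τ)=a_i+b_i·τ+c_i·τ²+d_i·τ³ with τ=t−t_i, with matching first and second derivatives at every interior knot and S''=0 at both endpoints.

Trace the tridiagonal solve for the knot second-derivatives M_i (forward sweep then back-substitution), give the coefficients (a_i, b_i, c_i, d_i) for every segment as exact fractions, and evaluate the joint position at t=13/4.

  seg 0: a=4 b=1835/1596 c=0 d=-239/1596
  seg 1: a=5 b=559/798 c=-239/532 d=167/4788
  seg 2: a=4 b=-1681/1596 c=-18/133 d=67/4788
  seg 3: a=0 b=-1187/798 c=-5/532 d=5/3192
S(13/4) = 159995/34048

Δ: Δ0=1, Δ1=-1/3, Δ2=-4/3, Δ3=-3/2
row 1: diag=8, rhs=-8; c'=3/8, d'=-1
row 2: denom=12−3·3/8=87/8; d'=(-6−3·-1)/(87/8)=-8/29
row 3: denom=10−3·8/29=266/29; d'=(-1−3·-8/29)/(266/29)=-5/266
back: M3=-5/266
back: M2=-8/29−8/29·-5/266=-36/133
back: M1=-1−3/8·-36/133=-239/266
M: M0=0, M1=-239/266, M2=-36/133, M3=-5/266, M4=0
seg 0: a=4, c=M0/2=0, d=(M1−M0)/(6·1)=-239/1596, b=Δ0−h0·(2M0+M1)/6=1835/1596
seg 1: a=5, c=M1/2=-239/532, d=(M2−M1)/(6·3)=167/4788, b=Δ1−h1·(2M1+M2)/6=559/798
seg 2: a=4, c=M2/2=-18/133, d=(M3−M2)/(6·3)=67/4788, b=Δ2−h2·(2M2+M3)/6=-1681/1596
seg 3: a=0, c=M3/2=-5/532, d=(M4−M3)/(6·2)=5/3192, b=Δ3−h3·(2M3+M4)/6=-1187/798
t_q=13/4 → seg 1, τ=9/4; S=5+559/798·τ+-239/532·τ²+167/4788·τ³=159995/34048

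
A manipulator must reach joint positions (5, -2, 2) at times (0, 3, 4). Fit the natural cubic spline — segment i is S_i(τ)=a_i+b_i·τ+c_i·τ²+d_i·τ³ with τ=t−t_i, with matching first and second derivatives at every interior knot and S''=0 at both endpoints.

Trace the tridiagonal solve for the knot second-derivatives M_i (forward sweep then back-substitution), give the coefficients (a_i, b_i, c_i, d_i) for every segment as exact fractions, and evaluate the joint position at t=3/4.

  seg 0: a=5 b=-113/24 c=0 d=19/72
  seg 1: a=-2 b=29/12 c=19/8 d=-19/24
S(3/4) = 809/512

Δ: Δ0=-7/3, Δ1=4
row 1: diag=8, rhs=38; c'=1/8, d'=19/4
back: M1=19/4
M: M0=0, M1=19/4, M2=0
seg 0: a=5, c=M0/2=0, d=(M1−M0)/(6·3)=19/72, b=Δ0−h0·(2M0+M1)/6=-113/24
seg 1: a=-2, c=M1/2=19/8, d=(M2−M1)/(6·1)=-19/24, b=Δ1−h1·(2M1+M2)/6=29/12
t_q=3/4 → seg 0, τ=3/4; S=5+-113/24·τ+0·τ²+19/72·τ³=809/512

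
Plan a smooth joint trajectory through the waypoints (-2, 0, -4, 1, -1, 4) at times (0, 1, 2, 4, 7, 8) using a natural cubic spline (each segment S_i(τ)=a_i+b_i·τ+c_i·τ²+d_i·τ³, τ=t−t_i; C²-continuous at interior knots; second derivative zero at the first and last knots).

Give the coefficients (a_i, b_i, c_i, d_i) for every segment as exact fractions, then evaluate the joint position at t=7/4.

Δ: Δ0=2, Δ1=-4, Δ2=5/2, Δ3=-2/3, Δ4=5
row 1: diag=4, rhs=-36; c'=1/4, d'=-9
row 2: denom=6−1·1/4=23/4; d'=(39−1·-9)/(23/4)=192/23
row 3: denom=10−2·8/23=214/23; d'=(-19−2·192/23)/(214/23)=-821/214
row 4: denom=8−3·69/214=1505/214; d'=(34−3·-821/214)/(1505/214)=9739/1505
back: M4=9739/1505
back: M3=-821/214−69/214·9739/1505=-8914/1505
back: M2=192/23−8/23·-8914/1505=15664/1505
back: M1=-9−1/4·15664/1505=-17461/1505
M: M0=0, M1=-17461/1505, M2=15664/1505, M3=-8914/1505, M4=9739/1505, M5=0
seg 0: a=-2, c=M0/2=0, d=(M1−M0)/(6·1)=-17461/9030, b=Δ0−h0·(2M0+M1)/6=35521/9030
seg 1: a=0, c=M1/2=-17461/3010, d=(M2−M1)/(6·1)=6625/1806, b=Δ1−h1·(2M1+M2)/6=-8431/4515
seg 2: a=-4, c=M2/2=7832/1505, d=(M3−M2)/(6·2)=-12289/9030, b=Δ2−h2·(2M2+M3)/6=-3179/1290
seg 3: a=1, c=M3/2=-4457/1505, d=(M4−M3)/(6·3)=18653/27090, b=Δ3−h3·(2M3+M4)/6=18247/9030
seg 4: a=-1, c=M4/2=9739/3010, d=(M5−M4)/(6·1)=-9739/9030, b=Δ4−h4·(2M4+M5)/6=12836/4515
t_q=7/4 → seg 1, τ=3/4; S=0+-8431/4515·τ+-17461/3010·τ²+6625/1806·τ³=-600263/192640

  seg 0: a=-2 b=35521/9030 c=0 d=-17461/9030
  seg 1: a=0 b=-8431/4515 c=-17461/3010 d=6625/1806
  seg 2: a=-4 b=-3179/1290 c=7832/1505 d=-12289/9030
  seg 3: a=1 b=18247/9030 c=-4457/1505 d=18653/27090
  seg 4: a=-1 b=12836/4515 c=9739/3010 d=-9739/9030
S(7/4) = -600263/192640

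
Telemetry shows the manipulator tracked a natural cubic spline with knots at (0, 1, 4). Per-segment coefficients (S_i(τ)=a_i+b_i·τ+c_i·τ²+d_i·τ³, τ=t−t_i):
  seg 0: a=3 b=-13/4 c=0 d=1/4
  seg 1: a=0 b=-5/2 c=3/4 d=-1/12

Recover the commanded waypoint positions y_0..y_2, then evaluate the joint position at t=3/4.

y_0=3 y_1=0 y_2=-3
S(3/4) = 171/256

y_0 = S_0(0) = a_0 = 3
y_1 = S_1(0) = a_1 = 0
y_2 = S_1(3) = -3
t_q=3/4 is in segment 0 (τ=3/4); S_0(τ)=171/256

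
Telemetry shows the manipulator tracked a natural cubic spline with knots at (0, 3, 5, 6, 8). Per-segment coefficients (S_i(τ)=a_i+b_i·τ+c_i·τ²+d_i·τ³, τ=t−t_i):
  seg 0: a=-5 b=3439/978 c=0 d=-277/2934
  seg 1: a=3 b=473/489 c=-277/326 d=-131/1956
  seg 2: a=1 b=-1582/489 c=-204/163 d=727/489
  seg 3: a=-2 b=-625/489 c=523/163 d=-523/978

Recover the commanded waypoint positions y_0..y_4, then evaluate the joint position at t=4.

y_0=-5 y_1=3 y_2=1 y_3=-2 y_4=4
S(4) = 1989/652

y_0 = S_0(0) = a_0 = -5
y_1 = S_1(0) = a_1 = 3
y_2 = S_2(0) = a_2 = 1
y_3 = S_3(0) = a_3 = -2
y_4 = S_3(2) = 4
t_q=4 is in segment 1 (τ=1); S_1(τ)=1989/652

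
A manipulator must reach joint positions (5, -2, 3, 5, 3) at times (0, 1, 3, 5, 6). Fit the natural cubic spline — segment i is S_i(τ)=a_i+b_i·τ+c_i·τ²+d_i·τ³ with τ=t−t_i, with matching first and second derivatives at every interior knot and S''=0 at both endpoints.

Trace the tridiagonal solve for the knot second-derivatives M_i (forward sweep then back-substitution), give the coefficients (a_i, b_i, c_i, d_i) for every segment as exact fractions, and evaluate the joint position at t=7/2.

Δ: Δ0=-7, Δ1=5/2, Δ2=1, Δ3=-2
row 1: diag=6, rhs=57; c'=1/3, d'=19/2
row 2: denom=8−2·1/3=22/3; d'=(-9−2·19/2)/(22/3)=-42/11
row 3: denom=6−2·3/11=60/11; d'=(-18−2·-42/11)/(60/11)=-19/10
back: M3=-19/10
back: M2=-42/11−3/11·-19/10=-33/10
back: M1=19/2−1/3·-33/10=53/5
M: M0=0, M1=53/5, M2=-33/10, M3=-19/10, M4=0
seg 0: a=5, c=M0/2=0, d=(M1−M0)/(6·1)=53/30, b=Δ0−h0·(2M0+M1)/6=-263/30
seg 1: a=-2, c=M1/2=53/10, d=(M2−M1)/(6·2)=-139/120, b=Δ1−h1·(2M1+M2)/6=-52/15
seg 2: a=3, c=M2/2=-33/20, d=(M3−M2)/(6·2)=7/60, b=Δ2−h2·(2M2+M3)/6=23/6
seg 3: a=5, c=M3/2=-19/20, d=(M4−M3)/(6·1)=19/60, b=Δ3−h3·(2M3+M4)/6=-41/30
t_q=7/2 → seg 2, τ=1/2; S=3+23/6·τ+-33/20·τ²+7/60·τ³=723/160

  seg 0: a=5 b=-263/30 c=0 d=53/30
  seg 1: a=-2 b=-52/15 c=53/10 d=-139/120
  seg 2: a=3 b=23/6 c=-33/20 d=7/60
  seg 3: a=5 b=-41/30 c=-19/20 d=19/60
S(7/2) = 723/160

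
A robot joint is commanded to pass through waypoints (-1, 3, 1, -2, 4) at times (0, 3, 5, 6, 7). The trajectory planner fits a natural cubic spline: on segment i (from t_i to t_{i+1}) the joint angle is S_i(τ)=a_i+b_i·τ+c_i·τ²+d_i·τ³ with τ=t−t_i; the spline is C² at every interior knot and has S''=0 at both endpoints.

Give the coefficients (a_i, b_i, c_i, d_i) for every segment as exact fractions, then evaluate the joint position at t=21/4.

  seg 0: a=-1 b=1033/642 c=0 d=-59/1926
  seg 1: a=3 b=251/321 c=-59/214 d=-395/1284
  seg 2: a=1 b=-1288/321 c=-227/107 d=1006/321
  seg 3: a=-2 b=368/321 c=779/107 d=-779/321
S(21/4) = -297/3424

Δ: Δ0=4/3, Δ1=-1, Δ2=-3, Δ3=6
row 1: diag=10, rhs=-14; c'=1/5, d'=-7/5
row 2: denom=6−2·1/5=28/5; d'=(-12−2·-7/5)/(28/5)=-23/14
row 3: denom=4−1·5/28=107/28; d'=(54−1·-23/14)/(107/28)=1558/107
back: M3=1558/107
back: M2=-23/14−5/28·1558/107=-454/107
back: M1=-7/5−1/5·-454/107=-59/107
M: M0=0, M1=-59/107, M2=-454/107, M3=1558/107, M4=0
seg 0: a=-1, c=M0/2=0, d=(M1−M0)/(6·3)=-59/1926, b=Δ0−h0·(2M0+M1)/6=1033/642
seg 1: a=3, c=M1/2=-59/214, d=(M2−M1)/(6·2)=-395/1284, b=Δ1−h1·(2M1+M2)/6=251/321
seg 2: a=1, c=M2/2=-227/107, d=(M3−M2)/(6·1)=1006/321, b=Δ2−h2·(2M2+M3)/6=-1288/321
seg 3: a=-2, c=M3/2=779/107, d=(M4−M3)/(6·1)=-779/321, b=Δ3−h3·(2M3+M4)/6=368/321
t_q=21/4 → seg 2, τ=1/4; S=1+-1288/321·τ+-227/107·τ²+1006/321·τ³=-297/3424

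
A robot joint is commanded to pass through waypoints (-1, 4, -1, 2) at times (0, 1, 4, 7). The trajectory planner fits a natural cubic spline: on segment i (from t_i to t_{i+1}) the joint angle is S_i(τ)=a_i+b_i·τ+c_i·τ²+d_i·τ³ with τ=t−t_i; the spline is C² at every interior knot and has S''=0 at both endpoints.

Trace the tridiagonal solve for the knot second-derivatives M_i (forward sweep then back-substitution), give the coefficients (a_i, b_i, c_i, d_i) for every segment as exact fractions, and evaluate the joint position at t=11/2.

Δ: Δ0=5, Δ1=-5/3, Δ2=1
row 1: diag=8, rhs=-40; c'=3/8, d'=-5
row 2: denom=12−3·3/8=87/8; d'=(16−3·-5)/(87/8)=248/87
back: M2=248/87
back: M1=-5−3/8·248/87=-176/29
M: M0=0, M1=-176/29, M2=248/87, M3=0
seg 0: a=-1, c=M0/2=0, d=(M1−M0)/(6·1)=-88/87, b=Δ0−h0·(2M0+M1)/6=523/87
seg 1: a=4, c=M1/2=-88/29, d=(M2−M1)/(6·3)=388/783, b=Δ1−h1·(2M1+M2)/6=259/87
seg 2: a=-1, c=M2/2=124/87, d=(M3−M2)/(6·3)=-124/783, b=Δ2−h2·(2M2+M3)/6=-161/87
t_q=11/2 → seg 2, τ=3/2; S=-1+-161/87·τ+124/87·τ²+-124/783·τ³=-32/29

  seg 0: a=-1 b=523/87 c=0 d=-88/87
  seg 1: a=4 b=259/87 c=-88/29 d=388/783
  seg 2: a=-1 b=-161/87 c=124/87 d=-124/783
S(11/2) = -32/29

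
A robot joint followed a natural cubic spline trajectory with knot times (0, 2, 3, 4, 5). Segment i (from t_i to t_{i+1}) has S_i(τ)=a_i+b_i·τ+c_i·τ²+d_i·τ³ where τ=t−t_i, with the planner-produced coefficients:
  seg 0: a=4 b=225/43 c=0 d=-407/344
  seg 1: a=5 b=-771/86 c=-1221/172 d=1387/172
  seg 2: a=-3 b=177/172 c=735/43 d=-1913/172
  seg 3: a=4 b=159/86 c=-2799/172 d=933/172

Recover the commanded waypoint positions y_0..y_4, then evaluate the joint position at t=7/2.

y_0=4 y_1=5 y_2=-3 y_3=4 y_4=-5
S(7/2) = 547/1376

y_0 = S_0(0) = a_0 = 4
y_1 = S_1(0) = a_1 = 5
y_2 = S_2(0) = a_2 = -3
y_3 = S_3(0) = a_3 = 4
y_4 = S_3(1) = -5
t_q=7/2 is in segment 2 (τ=1/2); S_2(τ)=547/1376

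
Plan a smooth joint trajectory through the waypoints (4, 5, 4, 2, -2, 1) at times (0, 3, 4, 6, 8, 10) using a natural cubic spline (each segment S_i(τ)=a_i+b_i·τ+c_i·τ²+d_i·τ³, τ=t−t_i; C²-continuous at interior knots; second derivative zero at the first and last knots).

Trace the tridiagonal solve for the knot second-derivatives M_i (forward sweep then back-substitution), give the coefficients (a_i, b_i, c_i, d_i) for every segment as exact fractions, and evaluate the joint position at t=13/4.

  seg 0: a=4 b=3385/3846 c=0 d=-701/11538
  seg 1: a=5 b=-1462/1923 c=-701/1282 d=1181/3846
  seg 2: a=4 b=-3587/3846 c=240/641 d=-3139/15384
  seg 3: a=2 b=-3622/1923 c=-2179/2564 d=6089/15384
  seg 4: a=-2 b=-2051/3846 c=1955/1282 d=-1955/7692
S(13/4) = 392235/82048

Δ: Δ0=1/3, Δ1=-1, Δ2=-1, Δ3=-2, Δ4=3/2
row 1: diag=8, rhs=-8; c'=1/8, d'=-1
row 2: denom=6−1·1/8=47/8; d'=(0−1·-1)/(47/8)=8/47
row 3: denom=8−2·16/47=344/47; d'=(-6−2·8/47)/(344/47)=-149/172
row 4: denom=8−2·47/172=641/86; d'=(21−2·-149/172)/(641/86)=1955/641
back: M4=1955/641
back: M3=-149/172−47/172·1955/641=-2179/1282
back: M2=8/47−16/47·-2179/1282=480/641
back: M1=-1−1/8·480/641=-701/641
M: M0=0, M1=-701/641, M2=480/641, M3=-2179/1282, M4=1955/641, M5=0
seg 0: a=4, c=M0/2=0, d=(M1−M0)/(6·3)=-701/11538, b=Δ0−h0·(2M0+M1)/6=3385/3846
seg 1: a=5, c=M1/2=-701/1282, d=(M2−M1)/(6·1)=1181/3846, b=Δ1−h1·(2M1+M2)/6=-1462/1923
seg 2: a=4, c=M2/2=240/641, d=(M3−M2)/(6·2)=-3139/15384, b=Δ2−h2·(2M2+M3)/6=-3587/3846
seg 3: a=2, c=M3/2=-2179/2564, d=(M4−M3)/(6·2)=6089/15384, b=Δ3−h3·(2M3+M4)/6=-3622/1923
seg 4: a=-2, c=M4/2=1955/1282, d=(M5−M4)/(6·2)=-1955/7692, b=Δ4−h4·(2M4+M5)/6=-2051/3846
t_q=13/4 → seg 1, τ=1/4; S=5+-1462/1923·τ+-701/1282·τ²+1181/3846·τ³=392235/82048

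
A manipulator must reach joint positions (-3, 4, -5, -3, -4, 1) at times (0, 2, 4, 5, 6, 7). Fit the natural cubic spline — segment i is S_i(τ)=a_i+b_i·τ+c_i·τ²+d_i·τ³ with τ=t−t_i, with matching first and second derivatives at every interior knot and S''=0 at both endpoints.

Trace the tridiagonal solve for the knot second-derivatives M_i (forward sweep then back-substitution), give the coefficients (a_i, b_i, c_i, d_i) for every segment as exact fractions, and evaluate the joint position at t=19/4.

Δ: Δ0=7/2, Δ1=-9/2, Δ2=2, Δ3=-1, Δ4=5
row 1: diag=8, rhs=-48; c'=1/4, d'=-6
row 2: denom=6−2·1/4=11/2; d'=(39−2·-6)/(11/2)=102/11
row 3: denom=4−1·2/11=42/11; d'=(-18−1·102/11)/(42/11)=-50/7
row 4: denom=4−1·11/42=157/42; d'=(36−1·-50/7)/(157/42)=1812/157
back: M4=1812/157
back: M3=-50/7−11/42·1812/157=-1596/157
back: M2=102/11−2/11·-1596/157=1746/157
back: M1=-6−1/4·1746/157=-2757/314
M: M0=0, M1=-2757/314, M2=1746/157, M3=-1596/157, M4=1812/157, M5=0
seg 0: a=-3, c=M0/2=0, d=(M1−M0)/(6·2)=-919/1256, b=Δ0−h0·(2M0+M1)/6=1009/157
seg 1: a=4, c=M1/2=-2757/628, d=(M2−M1)/(6·2)=2083/1256, b=Δ1−h1·(2M1+M2)/6=-739/314
seg 2: a=-5, c=M2/2=873/157, d=(M3−M2)/(6·1)=-557/157, b=Δ2−h2·(2M2+M3)/6=-2/157
seg 3: a=-3, c=M3/2=-798/157, d=(M4−M3)/(6·1)=568/157, b=Δ3−h3·(2M3+M4)/6=73/157
seg 4: a=-4, c=M4/2=906/157, d=(M5−M4)/(6·1)=-302/157, b=Δ4−h4·(2M4+M5)/6=181/157
t_q=19/4 → seg 2, τ=3/4; S=-5+-2/157·τ+873/157·τ²+-557/157·τ³=-33947/10048

  seg 0: a=-3 b=1009/157 c=0 d=-919/1256
  seg 1: a=4 b=-739/314 c=-2757/628 d=2083/1256
  seg 2: a=-5 b=-2/157 c=873/157 d=-557/157
  seg 3: a=-3 b=73/157 c=-798/157 d=568/157
  seg 4: a=-4 b=181/157 c=906/157 d=-302/157
S(19/4) = -33947/10048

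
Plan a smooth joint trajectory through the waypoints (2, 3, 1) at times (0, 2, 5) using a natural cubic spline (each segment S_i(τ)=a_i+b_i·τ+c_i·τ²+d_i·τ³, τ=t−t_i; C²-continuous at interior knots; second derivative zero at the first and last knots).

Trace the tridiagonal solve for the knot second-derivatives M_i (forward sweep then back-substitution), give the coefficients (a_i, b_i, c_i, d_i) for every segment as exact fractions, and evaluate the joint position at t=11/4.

  seg 0: a=2 b=11/15 c=0 d=-7/120
  seg 1: a=3 b=1/30 c=-7/20 d=7/180
S(11/4) = 3641/1280

Δ: Δ0=1/2, Δ1=-2/3
row 1: diag=10, rhs=-7; c'=3/10, d'=-7/10
back: M1=-7/10
M: M0=0, M1=-7/10, M2=0
seg 0: a=2, c=M0/2=0, d=(M1−M0)/(6·2)=-7/120, b=Δ0−h0·(2M0+M1)/6=11/15
seg 1: a=3, c=M1/2=-7/20, d=(M2−M1)/(6·3)=7/180, b=Δ1−h1·(2M1+M2)/6=1/30
t_q=11/4 → seg 1, τ=3/4; S=3+1/30·τ+-7/20·τ²+7/180·τ³=3641/1280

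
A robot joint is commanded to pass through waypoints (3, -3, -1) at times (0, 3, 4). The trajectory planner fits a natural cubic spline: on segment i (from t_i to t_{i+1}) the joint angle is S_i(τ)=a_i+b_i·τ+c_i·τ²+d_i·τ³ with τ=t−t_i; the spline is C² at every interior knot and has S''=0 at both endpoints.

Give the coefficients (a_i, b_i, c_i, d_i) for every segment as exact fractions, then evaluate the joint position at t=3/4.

  seg 0: a=3 b=-7/2 c=0 d=1/6
  seg 1: a=-3 b=1 c=3/2 d=-1/2
S(3/4) = 57/128

Δ: Δ0=-2, Δ1=2
row 1: diag=8, rhs=24; c'=1/8, d'=3
back: M1=3
M: M0=0, M1=3, M2=0
seg 0: a=3, c=M0/2=0, d=(M1−M0)/(6·3)=1/6, b=Δ0−h0·(2M0+M1)/6=-7/2
seg 1: a=-3, c=M1/2=3/2, d=(M2−M1)/(6·1)=-1/2, b=Δ1−h1·(2M1+M2)/6=1
t_q=3/4 → seg 0, τ=3/4; S=3+-7/2·τ+0·τ²+1/6·τ³=57/128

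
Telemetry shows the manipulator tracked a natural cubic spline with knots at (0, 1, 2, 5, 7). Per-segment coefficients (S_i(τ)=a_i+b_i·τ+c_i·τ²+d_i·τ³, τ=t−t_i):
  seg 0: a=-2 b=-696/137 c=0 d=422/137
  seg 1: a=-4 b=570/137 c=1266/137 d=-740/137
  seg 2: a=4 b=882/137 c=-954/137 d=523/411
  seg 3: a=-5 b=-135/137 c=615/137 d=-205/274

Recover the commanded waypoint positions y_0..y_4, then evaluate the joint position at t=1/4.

y_0 = S_0(0) = a_0 = -2
y_1 = S_1(0) = a_1 = -4
y_2 = S_2(0) = a_2 = 4
y_3 = S_3(0) = a_3 = -5
y_4 = S_3(2) = 5
t_q=1/4 is in segment 0 (τ=1/4); S_0(τ)=-14125/4384

y_0=-2 y_1=-4 y_2=4 y_3=-5 y_4=5
S(1/4) = -14125/4384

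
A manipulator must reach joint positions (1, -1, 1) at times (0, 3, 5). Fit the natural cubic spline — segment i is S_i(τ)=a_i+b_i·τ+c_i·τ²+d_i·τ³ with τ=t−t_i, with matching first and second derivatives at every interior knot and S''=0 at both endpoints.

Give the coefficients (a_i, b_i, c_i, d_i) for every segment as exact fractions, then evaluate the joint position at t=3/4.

  seg 0: a=1 b=-7/6 c=0 d=1/18
  seg 1: a=-1 b=1/3 c=1/2 d=-1/12
S(3/4) = 19/128

Δ: Δ0=-2/3, Δ1=1
row 1: diag=10, rhs=10; c'=1/5, d'=1
back: M1=1
M: M0=0, M1=1, M2=0
seg 0: a=1, c=M0/2=0, d=(M1−M0)/(6·3)=1/18, b=Δ0−h0·(2M0+M1)/6=-7/6
seg 1: a=-1, c=M1/2=1/2, d=(M2−M1)/(6·2)=-1/12, b=Δ1−h1·(2M1+M2)/6=1/3
t_q=3/4 → seg 0, τ=3/4; S=1+-7/6·τ+0·τ²+1/18·τ³=19/128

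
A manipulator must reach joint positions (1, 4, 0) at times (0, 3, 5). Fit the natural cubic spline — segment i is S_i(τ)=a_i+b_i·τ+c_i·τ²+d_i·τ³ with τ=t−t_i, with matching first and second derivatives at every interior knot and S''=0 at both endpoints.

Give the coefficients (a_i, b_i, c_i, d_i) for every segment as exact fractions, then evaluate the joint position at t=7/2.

Δ: Δ0=1, Δ1=-2
row 1: diag=10, rhs=-18; c'=1/5, d'=-9/5
back: M1=-9/5
M: M0=0, M1=-9/5, M2=0
seg 0: a=1, c=M0/2=0, d=(M1−M0)/(6·3)=-1/10, b=Δ0−h0·(2M0+M1)/6=19/10
seg 1: a=4, c=M1/2=-9/10, d=(M2−M1)/(6·2)=3/20, b=Δ1−h1·(2M1+M2)/6=-4/5
t_q=7/2 → seg 1, τ=1/2; S=4+-4/5·τ+-9/10·τ²+3/20·τ³=543/160

  seg 0: a=1 b=19/10 c=0 d=-1/10
  seg 1: a=4 b=-4/5 c=-9/10 d=3/20
S(7/2) = 543/160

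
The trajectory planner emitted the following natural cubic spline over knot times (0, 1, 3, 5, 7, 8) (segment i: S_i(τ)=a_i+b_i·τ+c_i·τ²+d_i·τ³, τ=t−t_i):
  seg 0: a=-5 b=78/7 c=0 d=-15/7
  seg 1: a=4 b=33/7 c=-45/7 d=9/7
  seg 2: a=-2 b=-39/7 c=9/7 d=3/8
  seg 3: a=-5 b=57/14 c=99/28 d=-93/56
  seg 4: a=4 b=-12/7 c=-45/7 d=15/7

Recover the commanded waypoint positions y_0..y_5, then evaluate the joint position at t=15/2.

y_0 = S_0(0) = a_0 = -5
y_1 = S_1(0) = a_1 = 4
y_2 = S_2(0) = a_2 = -2
y_3 = S_3(0) = a_3 = -5
y_4 = S_4(0) = a_4 = 4
y_5 = S_4(1) = -2
t_q=15/2 is in segment 4 (τ=1/2); S_4(τ)=101/56

y_0=-5 y_1=4 y_2=-2 y_3=-5 y_4=4 y_5=-2
S(15/2) = 101/56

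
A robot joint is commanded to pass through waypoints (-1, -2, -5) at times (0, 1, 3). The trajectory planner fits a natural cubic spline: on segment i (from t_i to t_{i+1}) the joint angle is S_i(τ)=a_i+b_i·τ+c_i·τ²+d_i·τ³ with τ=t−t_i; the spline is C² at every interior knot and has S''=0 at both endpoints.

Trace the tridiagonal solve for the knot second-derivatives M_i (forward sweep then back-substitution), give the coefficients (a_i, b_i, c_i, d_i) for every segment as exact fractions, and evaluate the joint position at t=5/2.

  seg 0: a=-1 b=-11/12 c=0 d=-1/12
  seg 1: a=-2 b=-7/6 c=-1/4 d=1/24
S(5/2) = -267/64

Δ: Δ0=-1, Δ1=-3/2
row 1: diag=6, rhs=-3; c'=1/3, d'=-1/2
back: M1=-1/2
M: M0=0, M1=-1/2, M2=0
seg 0: a=-1, c=M0/2=0, d=(M1−M0)/(6·1)=-1/12, b=Δ0−h0·(2M0+M1)/6=-11/12
seg 1: a=-2, c=M1/2=-1/4, d=(M2−M1)/(6·2)=1/24, b=Δ1−h1·(2M1+M2)/6=-7/6
t_q=5/2 → seg 1, τ=3/2; S=-2+-7/6·τ+-1/4·τ²+1/24·τ³=-267/64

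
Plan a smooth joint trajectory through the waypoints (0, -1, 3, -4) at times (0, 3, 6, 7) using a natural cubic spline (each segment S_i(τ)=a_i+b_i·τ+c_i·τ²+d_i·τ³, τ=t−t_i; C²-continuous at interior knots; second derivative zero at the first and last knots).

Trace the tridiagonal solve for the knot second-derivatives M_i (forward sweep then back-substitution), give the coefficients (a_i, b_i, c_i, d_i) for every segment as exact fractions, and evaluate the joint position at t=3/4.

  seg 0: a=0 b=-48/29 c=0 d=115/783
  seg 1: a=-1 b=67/29 c=115/87 d=-430/783
  seg 2: a=3 b=-133/29 c=-105/29 d=35/29
S(3/4) = -2189/1856

Δ: Δ0=-1/3, Δ1=4/3, Δ2=-7
row 1: diag=12, rhs=10; c'=1/4, d'=5/6
row 2: denom=8−3·1/4=29/4; d'=(-50−3·5/6)/(29/4)=-210/29
back: M2=-210/29
back: M1=5/6−1/4·-210/29=230/87
M: M0=0, M1=230/87, M2=-210/29, M3=0
seg 0: a=0, c=M0/2=0, d=(M1−M0)/(6·3)=115/783, b=Δ0−h0·(2M0+M1)/6=-48/29
seg 1: a=-1, c=M1/2=115/87, d=(M2−M1)/(6·3)=-430/783, b=Δ1−h1·(2M1+M2)/6=67/29
seg 2: a=3, c=M2/2=-105/29, d=(M3−M2)/(6·1)=35/29, b=Δ2−h2·(2M2+M3)/6=-133/29
t_q=3/4 → seg 0, τ=3/4; S=0+-48/29·τ+0·τ²+115/783·τ³=-2189/1856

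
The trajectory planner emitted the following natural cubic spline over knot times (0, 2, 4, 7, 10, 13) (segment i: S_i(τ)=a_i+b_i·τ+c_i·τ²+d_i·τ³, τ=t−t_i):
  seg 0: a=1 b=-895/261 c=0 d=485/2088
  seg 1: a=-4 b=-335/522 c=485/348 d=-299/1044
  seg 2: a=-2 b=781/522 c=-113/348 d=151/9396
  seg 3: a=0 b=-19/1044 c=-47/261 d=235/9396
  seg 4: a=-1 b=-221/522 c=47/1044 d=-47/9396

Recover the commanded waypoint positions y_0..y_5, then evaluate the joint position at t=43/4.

y_0 = S_0(0) = a_0 = 1
y_1 = S_1(0) = a_1 = -4
y_2 = S_2(0) = a_2 = -2
y_3 = S_3(0) = a_3 = 0
y_4 = S_4(0) = a_4 = -1
y_5 = S_4(3) = -2
t_q=43/4 is in segment 4 (τ=3/4); S_4(τ)=-9609/7424

y_0=1 y_1=-4 y_2=-2 y_3=0 y_4=-1 y_5=-2
S(43/4) = -9609/7424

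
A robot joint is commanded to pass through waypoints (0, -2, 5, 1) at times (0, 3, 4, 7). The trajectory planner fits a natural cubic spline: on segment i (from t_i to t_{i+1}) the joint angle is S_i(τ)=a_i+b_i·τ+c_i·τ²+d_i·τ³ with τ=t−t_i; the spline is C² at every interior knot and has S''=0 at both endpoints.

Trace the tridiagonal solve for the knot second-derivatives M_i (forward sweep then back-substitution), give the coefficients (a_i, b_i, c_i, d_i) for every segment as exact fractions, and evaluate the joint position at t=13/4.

Δ: Δ0=-2/3, Δ1=7, Δ2=-4/3
row 1: diag=8, rhs=46; c'=1/8, d'=23/4
row 2: denom=8−1·1/8=63/8; d'=(-50−1·23/4)/(63/8)=-446/63
back: M2=-446/63
back: M1=23/4−1/8·-446/63=418/63
M: M0=0, M1=418/63, M2=-446/63, M3=0
seg 0: a=0, c=M0/2=0, d=(M1−M0)/(6·3)=209/567, b=Δ0−h0·(2M0+M1)/6=-251/63
seg 1: a=-2, c=M1/2=209/63, d=(M2−M1)/(6·1)=-16/7, b=Δ1−h1·(2M1+M2)/6=376/63
seg 2: a=5, c=M2/2=-223/63, d=(M3−M2)/(6·3)=223/567, b=Δ2−h2·(2M2+M3)/6=362/63
t_q=13/4 → seg 1, τ=1/4; S=-2+376/63·τ+209/63·τ²+-16/7·τ³=-113/336

  seg 0: a=0 b=-251/63 c=0 d=209/567
  seg 1: a=-2 b=376/63 c=209/63 d=-16/7
  seg 2: a=5 b=362/63 c=-223/63 d=223/567
S(13/4) = -113/336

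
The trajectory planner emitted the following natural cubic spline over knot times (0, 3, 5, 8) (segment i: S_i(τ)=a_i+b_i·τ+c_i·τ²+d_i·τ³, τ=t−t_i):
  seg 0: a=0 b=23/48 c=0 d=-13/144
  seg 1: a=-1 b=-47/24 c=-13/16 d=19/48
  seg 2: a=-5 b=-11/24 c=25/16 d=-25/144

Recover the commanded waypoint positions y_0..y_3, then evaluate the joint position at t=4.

y_0=0 y_1=-1 y_2=-5 y_3=3
S(4) = -27/8

y_0 = S_0(0) = a_0 = 0
y_1 = S_1(0) = a_1 = -1
y_2 = S_2(0) = a_2 = -5
y_3 = S_2(3) = 3
t_q=4 is in segment 1 (τ=1); S_1(τ)=-27/8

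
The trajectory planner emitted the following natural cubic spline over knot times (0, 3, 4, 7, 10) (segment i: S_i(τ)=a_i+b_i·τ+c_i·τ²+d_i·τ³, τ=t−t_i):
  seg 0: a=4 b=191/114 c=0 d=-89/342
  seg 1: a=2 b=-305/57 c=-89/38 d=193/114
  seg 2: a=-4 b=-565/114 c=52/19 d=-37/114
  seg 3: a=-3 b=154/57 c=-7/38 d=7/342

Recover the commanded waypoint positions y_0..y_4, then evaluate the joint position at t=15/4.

y_0 = S_0(0) = a_0 = 4
y_1 = S_1(0) = a_1 = 2
y_2 = S_2(0) = a_2 = -4
y_3 = S_3(0) = a_3 = -3
y_4 = S_3(3) = 4
t_q=15/4 is in segment 1 (τ=3/4); S_1(τ)=-6363/2432

y_0=4 y_1=2 y_2=-4 y_3=-3 y_4=4
S(15/4) = -6363/2432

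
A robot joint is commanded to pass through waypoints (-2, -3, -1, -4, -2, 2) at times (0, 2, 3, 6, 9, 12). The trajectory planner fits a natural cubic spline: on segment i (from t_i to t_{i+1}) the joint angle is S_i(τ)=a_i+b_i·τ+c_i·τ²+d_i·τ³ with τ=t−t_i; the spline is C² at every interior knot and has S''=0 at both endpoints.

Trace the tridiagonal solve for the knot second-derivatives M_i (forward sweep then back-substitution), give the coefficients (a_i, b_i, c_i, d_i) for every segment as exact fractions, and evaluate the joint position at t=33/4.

  seg 0: a=-2 b=-639/422 c=0 d=107/422
  seg 1: a=-3 b=645/422 c=321/211 d=-443/422
  seg 2: a=-1 b=300/211 c=-687/422 d=1039/3798
  seg 3: a=-4 b=-405/422 c=176/211 d=-1109/11394
  seg 4: a=-2 b=299/211 c=-53/1266 d=53/11394
S(33/4) = -82247/27008

Δ: Δ0=-1/2, Δ1=2, Δ2=-1, Δ3=2/3, Δ4=4/3
row 1: diag=6, rhs=15; c'=1/6, d'=5/2
row 2: denom=8−1·1/6=47/6; d'=(-18−1·5/2)/(47/6)=-123/47
row 3: denom=12−3·18/47=510/47; d'=(10−3·-123/47)/(510/47)=839/510
row 4: denom=12−3·47/170=1899/170; d'=(4−3·839/510)/(1899/170)=-53/633
back: M4=-53/633
back: M3=839/510−47/170·-53/633=352/211
back: M2=-123/47−18/47·352/211=-687/211
back: M1=5/2−1/6·-687/211=642/211
M: M0=0, M1=642/211, M2=-687/211, M3=352/211, M4=-53/633, M5=0
seg 0: a=-2, c=M0/2=0, d=(M1−M0)/(6·2)=107/422, b=Δ0−h0·(2M0+M1)/6=-639/422
seg 1: a=-3, c=M1/2=321/211, d=(M2−M1)/(6·1)=-443/422, b=Δ1−h1·(2M1+M2)/6=645/422
seg 2: a=-1, c=M2/2=-687/422, d=(M3−M2)/(6·3)=1039/3798, b=Δ2−h2·(2M2+M3)/6=300/211
seg 3: a=-4, c=M3/2=176/211, d=(M4−M3)/(6·3)=-1109/11394, b=Δ3−h3·(2M3+M4)/6=-405/422
seg 4: a=-2, c=M4/2=-53/1266, d=(M5−M4)/(6·3)=53/11394, b=Δ4−h4·(2M4+M5)/6=299/211
t_q=33/4 → seg 3, τ=9/4; S=-4+-405/422·τ+176/211·τ²+-1109/11394·τ³=-82247/27008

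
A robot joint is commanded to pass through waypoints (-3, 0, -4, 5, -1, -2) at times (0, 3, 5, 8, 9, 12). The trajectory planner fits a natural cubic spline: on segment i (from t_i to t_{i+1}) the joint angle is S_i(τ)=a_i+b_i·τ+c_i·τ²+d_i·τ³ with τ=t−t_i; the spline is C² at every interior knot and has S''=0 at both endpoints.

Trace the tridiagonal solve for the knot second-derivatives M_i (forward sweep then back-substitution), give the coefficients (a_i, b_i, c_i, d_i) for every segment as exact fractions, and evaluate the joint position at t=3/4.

Δ: Δ0=1, Δ1=-2, Δ2=3, Δ3=-6, Δ4=-1/3
row 1: diag=10, rhs=-18; c'=1/5, d'=-9/5
row 2: denom=10−2·1/5=48/5; d'=(30−2·-9/5)/(48/5)=7/2
row 3: denom=8−3·5/16=113/16; d'=(-54−3·7/2)/(113/16)=-1032/113
row 4: denom=8−1·16/113=888/113; d'=(34−1·-1032/113)/(888/113)=2437/444
back: M4=2437/444
back: M3=-1032/113−16/113·2437/444=-1100/111
back: M2=7/2−5/16·-1100/111=2929/444
back: M1=-9/5−1/5·2929/444=-1385/444
M: M0=0, M1=-1385/444, M2=2929/444, M3=-1100/111, M4=2437/444, M5=0
seg 0: a=-3, c=M0/2=0, d=(M1−M0)/(6·3)=-1385/7992, b=Δ0−h0·(2M0+M1)/6=2273/888
seg 1: a=0, c=M1/2=-1385/888, d=(M2−M1)/(6·2)=719/888, b=Δ1−h1·(2M1+M2)/6=-941/444
seg 2: a=-4, c=M2/2=2929/888, d=(M3−M2)/(6·3)=-2443/2664, b=Δ2−h2·(2M2+M3)/6=201/148
seg 3: a=5, c=M3/2=-550/111, d=(M4−M3)/(6·1)=2279/888, b=Δ3−h3·(2M3+M4)/6=-1069/296
seg 4: a=-1, c=M4/2=2437/888, d=(M5−M4)/(6·3)=-2437/7992, b=Δ4−h4·(2M4+M5)/6=-2585/444
t_q=3/4 → seg 0, τ=3/4; S=-3+2273/888·τ+0·τ²+-1385/7992·τ³=-21849/18944

  seg 0: a=-3 b=2273/888 c=0 d=-1385/7992
  seg 1: a=0 b=-941/444 c=-1385/888 d=719/888
  seg 2: a=-4 b=201/148 c=2929/888 d=-2443/2664
  seg 3: a=5 b=-1069/296 c=-550/111 d=2279/888
  seg 4: a=-1 b=-2585/444 c=2437/888 d=-2437/7992
S(3/4) = -21849/18944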